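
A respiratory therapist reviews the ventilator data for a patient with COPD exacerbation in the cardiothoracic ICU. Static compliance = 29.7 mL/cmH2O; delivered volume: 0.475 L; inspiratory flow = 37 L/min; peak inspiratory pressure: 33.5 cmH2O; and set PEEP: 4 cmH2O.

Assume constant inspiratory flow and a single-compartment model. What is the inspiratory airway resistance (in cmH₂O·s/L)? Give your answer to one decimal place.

Flow: 37 L/min ÷ 60 = 0.6167 L/s.
Equation of motion (constant flow): PIP = Vt/C + R·V̇ + PEEP.
R·V̇ = PIP − Vt/C − PEEP = 33.5 − 475/29.7 − 4 = 33.5 − 15.993 − 4 = 13.507 cmH2O.
R = 13.507 / 0.6167 = 21.902 cmH2O·s/L.

21.9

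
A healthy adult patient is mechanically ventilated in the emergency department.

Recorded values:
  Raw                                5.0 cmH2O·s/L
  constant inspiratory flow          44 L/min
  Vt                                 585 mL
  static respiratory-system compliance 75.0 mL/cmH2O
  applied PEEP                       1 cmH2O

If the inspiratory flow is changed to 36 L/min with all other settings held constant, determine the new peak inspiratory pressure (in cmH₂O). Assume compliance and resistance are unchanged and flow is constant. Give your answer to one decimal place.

Flow: 44 L/min ÷ 60 = 0.7333 L/s.
New flow: 36 L/min ÷ 60 = 0.6 L/s.
PIP = Vt/C + R·V̇ + PEEP (constant-flow equation of motion).
Only the resistive term changes: ΔPIP = R × ΔV̇ = 5.0 × (0.6 − 0.7333) = 5.0 × -0.1333 = -0.6665 cmH2O.
Original PIP = 585/75.0 + 5.0×0.7333 + 1 = 12.467 cmH2O; new PIP = 12.467 + (-0.6665) = 11.801 cmH2O.

11.8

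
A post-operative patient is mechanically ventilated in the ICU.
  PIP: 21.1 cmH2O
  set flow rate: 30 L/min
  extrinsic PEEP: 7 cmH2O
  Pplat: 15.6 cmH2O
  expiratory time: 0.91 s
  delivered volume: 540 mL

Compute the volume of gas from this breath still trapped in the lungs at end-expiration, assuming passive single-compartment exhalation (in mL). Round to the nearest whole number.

145

Flow: 30 L/min ÷ 60 = 0.5 L/s.
R = (PIP − Pplat)/V̇ = (21.1 − 15.6) / 0.5 = 5.5/0.5 = 11.0 cmH2O·s/L.
C = Vt/(Pplat − PEEP) = 540.0 / (15.6 − 7) = 540.0/8.6 = 62.791 mL/cmH2O.
τ = R × C = 11.0 × 0.06279 L/cmH2O = 0.6907 s.
Fraction remaining = e^(−Te/τ) = e^(−0.91/0.6907) = 0.2678.
Trapped volume = 540.0 × 0.2678 = 144.61 mL.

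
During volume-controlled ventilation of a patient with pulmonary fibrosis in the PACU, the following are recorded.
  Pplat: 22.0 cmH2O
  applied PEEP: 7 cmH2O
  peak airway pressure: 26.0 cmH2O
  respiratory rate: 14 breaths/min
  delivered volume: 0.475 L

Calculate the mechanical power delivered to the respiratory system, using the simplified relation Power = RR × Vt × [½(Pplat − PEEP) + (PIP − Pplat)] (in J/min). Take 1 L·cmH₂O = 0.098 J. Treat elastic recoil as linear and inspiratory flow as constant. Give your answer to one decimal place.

Per-breath work = Vt × [½(Pplat−PEEP) + (PIP−Pplat)] = 0.475 × [0.5×15.0 + 4.0] = 0.475 × 11.5 = 5.463 L·cmH2O.
Power = 14 × 5.463 = 76.482 L·cmH2O/min.
× 0.098 J/(L·cmH2O) → 7.495 J/min.

7.5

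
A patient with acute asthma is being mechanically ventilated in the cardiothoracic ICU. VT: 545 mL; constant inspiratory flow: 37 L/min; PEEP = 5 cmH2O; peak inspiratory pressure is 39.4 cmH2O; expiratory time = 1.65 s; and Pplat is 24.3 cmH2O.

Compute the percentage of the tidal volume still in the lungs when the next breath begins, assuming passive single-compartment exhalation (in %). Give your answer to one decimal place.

9.2

Flow: 37 L/min ÷ 60 = 0.6167 L/s.
R = (PIP − Pplat)/V̇ = (39.4 − 24.3) / 0.6167 = 15.1/0.6167 = 24.485 cmH2O·s/L.
C = Vt/(Pplat − PEEP) = 545.0 / (24.3 − 5) = 545.0/19.3 = 28.238 mL/cmH2O.
τ = R × C = 24.485 × 0.02824 L/cmH2O = 0.6915 s.
Fraction remaining at end-expiration = e^(−Te/τ) = e^(−1.65/0.6915) = 0.09199 → 9.199%.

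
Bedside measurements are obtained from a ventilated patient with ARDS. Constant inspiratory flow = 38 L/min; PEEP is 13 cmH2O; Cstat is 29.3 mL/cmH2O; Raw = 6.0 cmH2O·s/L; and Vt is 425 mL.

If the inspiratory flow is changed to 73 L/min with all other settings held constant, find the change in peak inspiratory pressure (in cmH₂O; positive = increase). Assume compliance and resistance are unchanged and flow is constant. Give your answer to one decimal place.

Flow: 38 L/min ÷ 60 = 0.6333 L/s.
New flow: 73 L/min ÷ 60 = 1.2167 L/s.
PIP = Vt/C + R·V̇ + PEEP (constant-flow equation of motion).
Only the resistive term changes: ΔPIP = R × ΔV̇ = 6.0 × (1.2167 − 0.6333) = 6.0 × 0.5834 = 3.5 cmH2O.

3.5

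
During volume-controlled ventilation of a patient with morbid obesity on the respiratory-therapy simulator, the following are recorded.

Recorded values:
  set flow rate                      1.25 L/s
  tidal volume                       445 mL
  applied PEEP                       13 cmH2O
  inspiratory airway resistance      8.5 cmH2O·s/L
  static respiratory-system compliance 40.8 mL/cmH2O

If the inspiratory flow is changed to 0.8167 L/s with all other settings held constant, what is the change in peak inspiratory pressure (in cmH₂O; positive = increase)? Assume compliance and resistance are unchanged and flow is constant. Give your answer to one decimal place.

-3.7

PIP = Vt/C + R·V̇ + PEEP (constant-flow equation of motion).
Only the resistive term changes: ΔPIP = R × ΔV̇ = 8.5 × (0.8167 − 1.25) = 8.5 × -0.4333 = -3.683 cmH2O.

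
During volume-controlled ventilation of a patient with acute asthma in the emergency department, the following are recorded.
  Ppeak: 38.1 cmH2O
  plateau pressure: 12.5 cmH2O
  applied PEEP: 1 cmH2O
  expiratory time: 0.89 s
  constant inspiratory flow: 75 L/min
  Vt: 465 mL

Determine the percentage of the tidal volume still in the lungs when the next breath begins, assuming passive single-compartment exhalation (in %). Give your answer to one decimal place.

34.1

Flow: 75 L/min ÷ 60 = 1.25 L/s.
R = (PIP − Pplat)/V̇ = (38.1 − 12.5) / 1.25 = 25.6/1.25 = 20.48 cmH2O·s/L.
C = Vt/(Pplat − PEEP) = 465.0 / (12.5 − 1) = 465.0/11.5 = 40.435 mL/cmH2O.
τ = R × C = 20.48 × 0.04044 L/cmH2O = 0.8282 s.
Fraction remaining at end-expiration = e^(−Te/τ) = e^(−0.89/0.8282) = 0.3414 → 34.14%.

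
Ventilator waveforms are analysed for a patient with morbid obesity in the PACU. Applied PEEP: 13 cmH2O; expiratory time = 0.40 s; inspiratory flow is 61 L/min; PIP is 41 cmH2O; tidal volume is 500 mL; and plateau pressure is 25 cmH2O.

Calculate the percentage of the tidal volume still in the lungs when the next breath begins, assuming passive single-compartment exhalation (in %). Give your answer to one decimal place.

Flow: 61 L/min ÷ 60 = 1.0167 L/s.
R = (PIP − Pplat)/V̇ = (41 − 25) / 1.0167 = 16.0/1.0167 = 15.737 cmH2O·s/L.
C = Vt/(Pplat − PEEP) = 500.0 / (25 − 13) = 500.0/12.0 = 41.667 mL/cmH2O.
τ = R × C = 15.737 × 0.04167 L/cmH2O = 0.6558 s.
Fraction remaining at end-expiration = e^(−Te/τ) = e^(−0.40/0.6558) = 0.5434 → 54.34%.

54.3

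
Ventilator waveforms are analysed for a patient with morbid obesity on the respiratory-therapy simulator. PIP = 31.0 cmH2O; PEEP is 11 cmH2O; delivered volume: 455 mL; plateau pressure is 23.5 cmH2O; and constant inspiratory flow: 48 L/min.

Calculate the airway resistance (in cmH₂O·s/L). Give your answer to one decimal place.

9.4

Flow: 48 L/min ÷ 60 = 0.8 L/s.
Raw = (PIP − Pplat) / flow = (31.0 − 23.5) / 0.8 = 7.5 / 0.8 = 9.375 cmH2O·s/L.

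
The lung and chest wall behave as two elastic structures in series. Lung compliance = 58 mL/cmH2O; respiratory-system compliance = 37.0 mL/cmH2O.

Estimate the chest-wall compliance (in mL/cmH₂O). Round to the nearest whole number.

102

1/Ccw = 1/Crs − 1/CL.
1/Ccw = 1/37.0 − 1/58 = 0.009786.
Ccw = 102.19 mL/cmH2O.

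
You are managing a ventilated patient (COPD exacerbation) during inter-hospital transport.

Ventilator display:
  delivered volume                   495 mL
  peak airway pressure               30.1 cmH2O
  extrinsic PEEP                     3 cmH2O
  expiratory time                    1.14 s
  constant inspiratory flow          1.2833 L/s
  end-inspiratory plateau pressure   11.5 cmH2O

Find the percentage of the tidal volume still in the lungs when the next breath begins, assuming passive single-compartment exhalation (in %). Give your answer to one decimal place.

25.9

R = (PIP − Pplat)/V̇ = (30.1 − 11.5) / 1.2833 = 18.6/1.2833 = 14.494 cmH2O·s/L.
C = Vt/(Pplat − PEEP) = 495.0 / (11.5 − 3) = 495.0/8.5 = 58.235 mL/cmH2O.
τ = R × C = 14.494 × 0.05824 L/cmH2O = 0.8441 s.
Fraction remaining at end-expiration = e^(−Te/τ) = e^(−1.14/0.8441) = 0.2591 → 25.91%.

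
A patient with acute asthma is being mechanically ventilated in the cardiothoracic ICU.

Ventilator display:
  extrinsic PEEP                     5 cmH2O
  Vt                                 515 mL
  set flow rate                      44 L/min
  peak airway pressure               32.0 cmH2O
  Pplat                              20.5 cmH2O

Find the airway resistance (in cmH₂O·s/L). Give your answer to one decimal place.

Flow: 44 L/min ÷ 60 = 0.7333 L/s.
Raw = (PIP − Pplat) / flow = (32.0 − 20.5) / 0.7333 = 11.5 / 0.7333 = 15.683 cmH2O·s/L.

15.7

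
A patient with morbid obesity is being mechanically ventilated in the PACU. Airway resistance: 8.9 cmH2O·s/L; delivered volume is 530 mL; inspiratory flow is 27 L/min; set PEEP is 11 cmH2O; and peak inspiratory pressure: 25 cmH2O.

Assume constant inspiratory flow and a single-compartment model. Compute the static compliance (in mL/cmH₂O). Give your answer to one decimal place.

Flow: 27 L/min ÷ 60 = 0.45 L/s.
Equation of motion (constant flow): PIP = Vt/C + R·V̇ + PEEP.
Vt/C = PIP − R·V̇ − PEEP = 25 − 8.9×0.45 − 11 = 25 − 4.005 − 11 = 9.995 cmH2O.
C = Vt / 9.995 = 530 / 9.995 = 53.027 mL/cmH2O.

53.0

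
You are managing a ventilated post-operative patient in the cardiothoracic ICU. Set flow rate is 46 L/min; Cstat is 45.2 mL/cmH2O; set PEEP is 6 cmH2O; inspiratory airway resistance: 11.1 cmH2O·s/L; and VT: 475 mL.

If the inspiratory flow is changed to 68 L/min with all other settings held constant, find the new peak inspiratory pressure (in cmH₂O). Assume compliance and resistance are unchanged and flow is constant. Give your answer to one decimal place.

Flow: 46 L/min ÷ 60 = 0.7667 L/s.
New flow: 68 L/min ÷ 60 = 1.1333 L/s.
PIP = Vt/C + R·V̇ + PEEP (constant-flow equation of motion).
Only the resistive term changes: ΔPIP = R × ΔV̇ = 11.1 × (1.1333 − 0.7667) = 11.1 × 0.3666 = 4.069 cmH2O.
Original PIP = 475/45.2 + 11.1×0.7667 + 6 = 25.019 cmH2O; new PIP = 25.019 + (4.069) = 29.088 cmH2O.

29.1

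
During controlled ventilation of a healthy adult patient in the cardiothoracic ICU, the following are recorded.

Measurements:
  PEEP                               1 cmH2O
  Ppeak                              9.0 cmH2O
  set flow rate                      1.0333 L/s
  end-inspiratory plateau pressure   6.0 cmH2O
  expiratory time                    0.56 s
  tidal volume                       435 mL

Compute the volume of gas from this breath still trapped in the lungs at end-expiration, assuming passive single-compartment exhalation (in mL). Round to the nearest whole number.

47

R = (PIP − Pplat)/V̇ = (9.0 − 6.0) / 1.0333 = 3.0/1.0333 = 2.903 cmH2O·s/L.
C = Vt/(Pplat − PEEP) = 435.0 / (6.0 − 1) = 435.0/5.0 = 87.0 mL/cmH2O.
τ = R × C = 2.903 × 0.087 L/cmH2O = 0.2526 s.
Fraction remaining = e^(−Te/τ) = e^(−0.56/0.2526) = 0.1089.
Trapped volume = 435.0 × 0.1089 = 47.372 mL.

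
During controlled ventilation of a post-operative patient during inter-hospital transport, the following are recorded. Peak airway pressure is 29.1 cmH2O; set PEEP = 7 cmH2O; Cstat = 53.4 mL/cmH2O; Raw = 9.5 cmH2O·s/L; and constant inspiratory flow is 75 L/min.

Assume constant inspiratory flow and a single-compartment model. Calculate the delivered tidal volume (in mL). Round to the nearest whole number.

546

Flow: 75 L/min ÷ 60 = 1.25 L/s.
Equation of motion (constant flow): PIP = Vt/C + R·V̇ + PEEP.
Vt/C = PIP − R·V̇ − PEEP = 29.1 − 11.875 − 7 = 10.225 cmH2O.
Vt = C × 10.225 = 53.4 × 10.225 = 546.02 mL.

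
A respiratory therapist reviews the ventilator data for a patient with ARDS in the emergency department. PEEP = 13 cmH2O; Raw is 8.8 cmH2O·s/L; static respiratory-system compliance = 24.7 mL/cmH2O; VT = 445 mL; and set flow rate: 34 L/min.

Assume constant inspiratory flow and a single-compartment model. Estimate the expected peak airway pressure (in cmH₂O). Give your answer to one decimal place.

36.0

Flow: 34 L/min ÷ 60 = 0.5667 L/s.
Equation of motion (constant flow): PIP = Vt/C + R·V̇ + PEEP.
PIP = 445/24.7 + 8.8×0.5667 + 13 = 18.016 + 4.987 + 13 = 36.003 cmH2O.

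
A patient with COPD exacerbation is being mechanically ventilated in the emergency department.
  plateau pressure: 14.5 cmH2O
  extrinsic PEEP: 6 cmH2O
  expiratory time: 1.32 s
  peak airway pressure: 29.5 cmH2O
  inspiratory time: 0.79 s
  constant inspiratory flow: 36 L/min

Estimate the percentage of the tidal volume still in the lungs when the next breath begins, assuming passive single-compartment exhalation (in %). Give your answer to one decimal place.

Flow: 36 L/min ÷ 60 = 0.6 L/s.
Vt = flow × Ti = 0.6 L/s × 0.79 s × 1000 mL/L = 474.0 mL.
R = (PIP − Pplat)/V̇ = (29.5 − 14.5) / 0.6 = 15.0/0.6 = 25.0 cmH2O·s/L.
C = Vt/(Pplat − PEEP) = 474.0 / (14.5 − 6) = 474.0/8.5 = 55.765 mL/cmH2O.
τ = R × C = 25.0 × 0.05577 L/cmH2O = 1.394 s.
Fraction remaining at end-expiration = e^(−Te/τ) = e^(−1.32/1.394) = 0.3879 → 38.79%.

38.8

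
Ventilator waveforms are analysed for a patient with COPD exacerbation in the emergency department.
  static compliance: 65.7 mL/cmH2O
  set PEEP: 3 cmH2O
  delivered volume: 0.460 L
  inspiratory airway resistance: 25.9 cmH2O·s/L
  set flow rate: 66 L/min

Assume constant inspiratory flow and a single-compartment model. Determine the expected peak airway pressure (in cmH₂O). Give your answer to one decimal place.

38.5

Flow: 66 L/min ÷ 60 = 1.1 L/s.
Equation of motion (constant flow): PIP = Vt/C + R·V̇ + PEEP.
PIP = 460/65.7 + 25.9×1.1 + 3 = 7.002 + 28.49 + 3 = 38.492 cmH2O.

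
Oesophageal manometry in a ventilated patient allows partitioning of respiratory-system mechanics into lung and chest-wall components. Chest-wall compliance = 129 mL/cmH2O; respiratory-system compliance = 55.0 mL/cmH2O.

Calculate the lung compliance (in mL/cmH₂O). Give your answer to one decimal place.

1/CL = 1/Crs − 1/Ccw.
1/CL = 1/55.0 − 1/129 = 0.01043.
CL = 95.877 mL/cmH2O.

95.9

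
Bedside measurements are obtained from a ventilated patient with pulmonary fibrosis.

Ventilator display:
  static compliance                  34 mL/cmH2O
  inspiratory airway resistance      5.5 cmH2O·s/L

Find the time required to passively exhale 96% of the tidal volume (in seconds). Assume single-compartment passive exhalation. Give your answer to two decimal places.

τ = R × C = 5.5 × 34 mL/cmH2O = 5.5 × 0.034 L/cmH2O = 0.187 s.
Exhaled fraction f = 1 − e^(−t/τ) → t = −τ·ln(1 − f) = −0.187·ln(0.04) = 0.6019 s.

0.60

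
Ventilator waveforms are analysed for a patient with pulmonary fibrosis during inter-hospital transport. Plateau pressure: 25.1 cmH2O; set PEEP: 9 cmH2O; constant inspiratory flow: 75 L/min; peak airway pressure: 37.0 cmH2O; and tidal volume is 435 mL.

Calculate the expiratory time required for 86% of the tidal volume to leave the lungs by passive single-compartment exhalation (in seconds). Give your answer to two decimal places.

Flow: 75 L/min ÷ 60 = 1.25 L/s.
R = (PIP − Pplat)/V̇ = (37.0 − 25.1) / 1.25 = 11.9/1.25 = 9.52 cmH2O·s/L.
C = Vt/(Pplat − PEEP) = 435.0 / (25.1 − 9) = 435.0/16.1 = 27.019 mL/cmH2O.
τ = R × C = 9.52 × 0.02702 L/cmH2O = 0.2572 s.
t = −τ·ln(1 − 0.86) = −0.2572·ln(0.14) = 0.5057 s.

0.51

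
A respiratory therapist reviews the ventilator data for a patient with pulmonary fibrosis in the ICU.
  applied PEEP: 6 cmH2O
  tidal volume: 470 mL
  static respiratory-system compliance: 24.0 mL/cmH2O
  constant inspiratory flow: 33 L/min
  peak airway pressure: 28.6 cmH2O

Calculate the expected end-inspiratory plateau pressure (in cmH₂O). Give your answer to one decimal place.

Pplat = PEEP + Vt / Cstat = 6 + 470 / 24.0 = 6 + 19.583 = 25.583 cmH2O.

25.6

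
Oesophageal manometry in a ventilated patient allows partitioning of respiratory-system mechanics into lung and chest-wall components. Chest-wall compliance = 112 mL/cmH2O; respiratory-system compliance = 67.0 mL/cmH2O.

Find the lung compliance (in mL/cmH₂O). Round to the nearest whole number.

167

1/CL = 1/Crs − 1/Ccw.
1/CL = 1/67.0 − 1/112 = 0.005997.
CL = 166.75 mL/cmH2O.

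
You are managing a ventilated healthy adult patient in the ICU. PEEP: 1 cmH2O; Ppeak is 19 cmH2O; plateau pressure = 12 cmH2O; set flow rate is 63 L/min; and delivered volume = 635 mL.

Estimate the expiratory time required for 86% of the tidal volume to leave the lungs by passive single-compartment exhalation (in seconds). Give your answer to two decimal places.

0.76

Flow: 63 L/min ÷ 60 = 1.05 L/s.
R = (PIP − Pplat)/V̇ = (19 − 12) / 1.05 = 7.0/1.05 = 6.667 cmH2O·s/L.
C = Vt/(Pplat − PEEP) = 635.0 / (12 − 1) = 635.0/11.0 = 57.727 mL/cmH2O.
τ = R × C = 6.667 × 0.05773 L/cmH2O = 0.3849 s.
t = −τ·ln(1 − 0.86) = −0.3849·ln(0.14) = 0.7568 s.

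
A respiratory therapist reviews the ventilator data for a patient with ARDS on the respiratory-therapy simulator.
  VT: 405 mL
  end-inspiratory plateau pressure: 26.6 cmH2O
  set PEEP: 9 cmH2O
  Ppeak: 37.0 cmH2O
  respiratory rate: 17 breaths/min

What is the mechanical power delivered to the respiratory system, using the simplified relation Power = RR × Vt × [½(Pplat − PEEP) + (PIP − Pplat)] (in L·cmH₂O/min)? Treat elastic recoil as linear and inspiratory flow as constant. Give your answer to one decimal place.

Per-breath work = Vt × [½(Pplat−PEEP) + (PIP−Pplat)] = 0.405 × [0.5×17.6 + 10.4] = 0.405 × 19.2 = 7.776 L·cmH2O.
Power = 17 × 7.776 = 132.19 L·cmH2O/min.

132.2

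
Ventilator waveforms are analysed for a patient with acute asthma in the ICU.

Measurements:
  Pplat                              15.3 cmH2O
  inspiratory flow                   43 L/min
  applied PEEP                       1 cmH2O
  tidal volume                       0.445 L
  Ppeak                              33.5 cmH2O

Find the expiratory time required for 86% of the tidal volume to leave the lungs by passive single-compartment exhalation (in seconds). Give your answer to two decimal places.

1.55

Flow: 43 L/min ÷ 60 = 0.7167 L/s.
R = (PIP − Pplat)/V̇ = (33.5 − 15.3) / 0.7167 = 18.2/0.7167 = 25.394 cmH2O·s/L.
C = Vt/(Pplat − PEEP) = 445.0 / (15.3 − 1) = 445.0/14.3 = 31.119 mL/cmH2O.
τ = R × C = 25.394 × 0.03112 L/cmH2O = 0.7903 s.
t = −τ·ln(1 − 0.86) = −0.7903·ln(0.14) = 1.554 s.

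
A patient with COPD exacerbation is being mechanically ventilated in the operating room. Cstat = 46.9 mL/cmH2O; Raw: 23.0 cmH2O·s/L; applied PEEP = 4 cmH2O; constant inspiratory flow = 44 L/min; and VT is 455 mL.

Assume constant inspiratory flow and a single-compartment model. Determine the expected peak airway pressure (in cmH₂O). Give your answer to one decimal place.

30.6

Flow: 44 L/min ÷ 60 = 0.7333 L/s.
Equation of motion (constant flow): PIP = Vt/C + R·V̇ + PEEP.
PIP = 455/46.9 + 23.0×0.7333 + 4 = 9.701 + 16.866 + 4 = 30.567 cmH2O.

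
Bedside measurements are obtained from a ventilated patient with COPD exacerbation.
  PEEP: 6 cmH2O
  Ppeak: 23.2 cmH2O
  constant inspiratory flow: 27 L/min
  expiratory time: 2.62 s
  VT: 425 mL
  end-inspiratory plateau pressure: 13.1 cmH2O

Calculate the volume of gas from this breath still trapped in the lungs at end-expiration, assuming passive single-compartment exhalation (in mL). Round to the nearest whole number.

60

Flow: 27 L/min ÷ 60 = 0.45 L/s.
R = (PIP − Pplat)/V̇ = (23.2 − 13.1) / 0.45 = 10.1/0.45 = 22.444 cmH2O·s/L.
C = Vt/(Pplat − PEEP) = 425.0 / (13.1 − 6) = 425.0/7.1 = 59.859 mL/cmH2O.
τ = R × C = 22.444 × 0.05986 L/cmH2O = 1.343 s.
Fraction remaining = e^(−Te/τ) = e^(−2.62/1.343) = 0.1422.
Trapped volume = 425.0 × 0.1422 = 60.435 mL.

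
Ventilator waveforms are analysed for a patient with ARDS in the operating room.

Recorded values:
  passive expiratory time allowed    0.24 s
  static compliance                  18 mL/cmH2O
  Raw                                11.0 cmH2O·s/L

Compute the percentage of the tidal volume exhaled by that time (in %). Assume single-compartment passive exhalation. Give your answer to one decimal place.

70.2

τ = R × C = 11.0 × 18 mL/cmH2O = 11.0 × 0.018 L/cmH2O = 0.198 s.
Passive exhalation: V(t)/V₀ = e^(−t/τ) = e^(−0.24/0.198) = 0.2976.
Fraction exhaled = 1 − 0.2976 = 0.7024 → 70.24%.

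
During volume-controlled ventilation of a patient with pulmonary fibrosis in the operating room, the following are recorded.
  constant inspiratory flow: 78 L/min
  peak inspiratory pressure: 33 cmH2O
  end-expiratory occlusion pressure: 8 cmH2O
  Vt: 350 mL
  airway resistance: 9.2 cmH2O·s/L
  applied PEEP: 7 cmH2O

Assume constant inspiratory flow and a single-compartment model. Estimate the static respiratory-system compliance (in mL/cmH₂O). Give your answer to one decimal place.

26.8

Flow: 78 L/min ÷ 60 = 1.3 L/s.
Total PEEP = 8 cmH2O (set 7 + intrinsic 1); this is the baseline alveolar pressure.
Equation of motion (constant flow): PIP = Vt/C + R·V̇ + PEEP.
Vt/C = PIP − R·V̇ − PEEP = 33 − 9.2×1.3 − 8 = 33 − 11.96 − 8 = 13.04 cmH2O.
C = Vt / 13.04 = 350 / 13.04 = 26.84 mL/cmH2O.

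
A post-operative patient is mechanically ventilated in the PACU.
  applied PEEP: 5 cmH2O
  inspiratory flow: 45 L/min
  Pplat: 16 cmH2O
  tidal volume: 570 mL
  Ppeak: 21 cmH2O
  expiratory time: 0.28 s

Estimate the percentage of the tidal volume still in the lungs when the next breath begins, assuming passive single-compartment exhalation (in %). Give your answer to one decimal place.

44.5

Flow: 45 L/min ÷ 60 = 0.75 L/s.
R = (PIP − Pplat)/V̇ = (21 − 16) / 0.75 = 5.0/0.75 = 6.667 cmH2O·s/L.
C = Vt/(Pplat − PEEP) = 570.0 / (16 − 5) = 570.0/11.0 = 51.818 mL/cmH2O.
τ = R × C = 6.667 × 0.05182 L/cmH2O = 0.3455 s.
Fraction remaining at end-expiration = e^(−Te/τ) = e^(−0.28/0.3455) = 0.4447 → 44.47%.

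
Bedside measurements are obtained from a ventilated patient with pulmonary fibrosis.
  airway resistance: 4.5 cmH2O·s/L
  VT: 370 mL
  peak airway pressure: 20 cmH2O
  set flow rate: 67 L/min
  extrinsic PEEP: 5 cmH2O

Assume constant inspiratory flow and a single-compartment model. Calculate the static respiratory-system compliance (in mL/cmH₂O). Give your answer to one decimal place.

37.1

Flow: 67 L/min ÷ 60 = 1.1167 L/s.
Equation of motion (constant flow): PIP = Vt/C + R·V̇ + PEEP.
Vt/C = PIP − R·V̇ − PEEP = 20 − 4.5×1.1167 − 5 = 20 − 5.025 − 5 = 9.975 cmH2O.
C = Vt / 9.975 = 370 / 9.975 = 37.093 mL/cmH2O.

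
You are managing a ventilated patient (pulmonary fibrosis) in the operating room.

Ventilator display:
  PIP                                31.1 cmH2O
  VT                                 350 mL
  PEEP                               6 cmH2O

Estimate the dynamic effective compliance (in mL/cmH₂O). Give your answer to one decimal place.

Dynamic compliance = Vt / (PIP − PEEP) = 350 / (31.1 − 6) = 350 / 25.1 = 13.944 mL/cmH2O.

13.9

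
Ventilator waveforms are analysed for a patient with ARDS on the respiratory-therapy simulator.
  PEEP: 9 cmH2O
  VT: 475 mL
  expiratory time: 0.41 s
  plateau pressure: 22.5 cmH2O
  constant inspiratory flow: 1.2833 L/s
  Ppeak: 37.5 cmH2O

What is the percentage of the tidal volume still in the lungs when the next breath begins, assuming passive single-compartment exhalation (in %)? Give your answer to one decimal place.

R = (PIP − Pplat)/V̇ = (37.5 − 22.5) / 1.2833 = 15.0/1.2833 = 11.689 cmH2O·s/L.
C = Vt/(Pplat − PEEP) = 475.0 / (22.5 − 9) = 475.0/13.5 = 35.185 mL/cmH2O.
τ = R × C = 11.689 × 0.03519 L/cmH2O = 0.4113 s.
Fraction remaining at end-expiration = e^(−Te/τ) = e^(−0.41/0.4113) = 0.369 → 36.9%.

36.9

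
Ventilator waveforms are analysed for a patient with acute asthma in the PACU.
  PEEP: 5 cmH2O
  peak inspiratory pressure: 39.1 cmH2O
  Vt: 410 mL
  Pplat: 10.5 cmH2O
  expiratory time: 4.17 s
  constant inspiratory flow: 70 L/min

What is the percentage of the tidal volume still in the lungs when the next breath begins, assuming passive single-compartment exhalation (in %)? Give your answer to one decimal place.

10.2

Flow: 70 L/min ÷ 60 = 1.1667 L/s.
R = (PIP − Pplat)/V̇ = (39.1 − 10.5) / 1.1667 = 28.6/1.1667 = 24.514 cmH2O·s/L.
C = Vt/(Pplat − PEEP) = 410.0 / (10.5 − 5) = 410.0/5.5 = 74.545 mL/cmH2O.
τ = R × C = 24.514 × 0.07455 L/cmH2O = 1.828 s.
Fraction remaining at end-expiration = e^(−Te/τ) = e^(−4.17/1.828) = 0.1022 → 10.22%.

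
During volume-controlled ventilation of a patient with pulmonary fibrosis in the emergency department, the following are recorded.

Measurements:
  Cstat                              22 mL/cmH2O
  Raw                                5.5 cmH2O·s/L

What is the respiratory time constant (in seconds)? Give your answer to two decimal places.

0.12

τ = R × C = 5.5 × 22 mL/cmH2O = 5.5 × 0.022 L/cmH2O = 0.121 s.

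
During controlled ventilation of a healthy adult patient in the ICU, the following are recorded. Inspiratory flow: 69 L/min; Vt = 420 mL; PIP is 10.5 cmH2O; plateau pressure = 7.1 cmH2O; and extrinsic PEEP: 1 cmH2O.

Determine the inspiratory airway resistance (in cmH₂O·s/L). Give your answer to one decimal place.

Flow: 69 L/min ÷ 60 = 1.15 L/s.
Raw = (PIP − Pplat) / flow = (10.5 − 7.1) / 1.15 = 3.4 / 1.15 = 2.957 cmH2O·s/L.

3.0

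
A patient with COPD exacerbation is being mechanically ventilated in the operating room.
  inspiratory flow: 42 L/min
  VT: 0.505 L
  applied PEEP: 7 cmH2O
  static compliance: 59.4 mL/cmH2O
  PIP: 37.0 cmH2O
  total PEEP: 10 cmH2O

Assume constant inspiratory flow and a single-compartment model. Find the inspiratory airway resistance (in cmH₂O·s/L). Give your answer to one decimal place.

Flow: 42 L/min ÷ 60 = 0.7 L/s.
Total PEEP = 10 cmH2O (set 7 + intrinsic 3); this is the baseline alveolar pressure.
Equation of motion (constant flow): PIP = Vt/C + R·V̇ + PEEP.
R·V̇ = PIP − Vt/C − PEEP = 37.0 − 505/59.4 − 10 = 37.0 − 8.502 − 10 = 18.498 cmH2O.
R = 18.498 / 0.7 = 26.426 cmH2O·s/L.

26.4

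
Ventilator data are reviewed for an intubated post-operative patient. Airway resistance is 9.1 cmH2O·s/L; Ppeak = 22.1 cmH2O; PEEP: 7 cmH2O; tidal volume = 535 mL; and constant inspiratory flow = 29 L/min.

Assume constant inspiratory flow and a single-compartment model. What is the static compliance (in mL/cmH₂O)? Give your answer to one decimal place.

Flow: 29 L/min ÷ 60 = 0.4833 L/s.
Equation of motion (constant flow): PIP = Vt/C + R·V̇ + PEEP.
Vt/C = PIP − R·V̇ − PEEP = 22.1 − 9.1×0.4833 − 7 = 22.1 − 4.398 − 7 = 10.702 cmH2O.
C = Vt / 10.702 = 535 / 10.702 = 49.991 mL/cmH2O.

50.0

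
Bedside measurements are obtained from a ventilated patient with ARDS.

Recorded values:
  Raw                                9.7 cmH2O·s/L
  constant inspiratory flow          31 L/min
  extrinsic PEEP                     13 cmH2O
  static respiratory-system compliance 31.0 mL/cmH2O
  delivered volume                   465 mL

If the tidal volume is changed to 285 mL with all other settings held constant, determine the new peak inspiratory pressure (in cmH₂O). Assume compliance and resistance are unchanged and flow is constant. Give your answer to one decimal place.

Flow: 31 L/min ÷ 60 = 0.5167 L/s.
PIP = Vt/C + R·V̇ + PEEP (constant-flow equation of motion).
Only the elastic term changes: ΔPIP = ΔVt / C = (285 − 465) / 31.0 = -5.806 cmH2O.
Original PIP = 465/31.0 + 9.7×0.5167 + 13 = 33.012 cmH2O; new PIP = 33.012 + (-5.806) = 27.206 cmH2O.

27.2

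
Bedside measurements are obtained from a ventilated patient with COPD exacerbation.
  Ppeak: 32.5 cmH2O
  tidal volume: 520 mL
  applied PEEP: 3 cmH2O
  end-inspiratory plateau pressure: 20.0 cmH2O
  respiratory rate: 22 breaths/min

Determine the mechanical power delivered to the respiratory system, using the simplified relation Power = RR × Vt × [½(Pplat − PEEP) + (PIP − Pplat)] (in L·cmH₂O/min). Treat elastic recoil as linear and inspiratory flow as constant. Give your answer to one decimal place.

240.2

Per-breath work = Vt × [½(Pplat−PEEP) + (PIP−Pplat)] = 0.520 × [0.5×17.0 + 12.5] = 0.520 × 21.0 = 10.92 L·cmH2O.
Power = 22 × 10.92 = 240.24 L·cmH2O/min.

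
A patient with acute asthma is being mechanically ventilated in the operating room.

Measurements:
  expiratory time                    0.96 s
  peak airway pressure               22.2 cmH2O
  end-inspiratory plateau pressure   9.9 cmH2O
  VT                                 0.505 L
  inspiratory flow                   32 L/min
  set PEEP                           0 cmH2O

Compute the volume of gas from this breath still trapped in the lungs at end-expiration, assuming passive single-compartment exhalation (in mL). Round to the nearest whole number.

Flow: 32 L/min ÷ 60 = 0.5333 L/s.
R = (PIP − Pplat)/V̇ = (22.2 − 9.9) / 0.5333 = 12.3/0.5333 = 23.064 cmH2O·s/L.
C = Vt/(Pplat − PEEP) = 505.0 / (9.9 − 0) = 505.0/9.9 = 51.01 mL/cmH2O.
τ = R × C = 23.064 × 0.05101 L/cmH2O = 1.176 s.
Fraction remaining = e^(−Te/τ) = e^(−0.96/1.176) = 0.4421.
Trapped volume = 505.0 × 0.4421 = 223.26 mL.

223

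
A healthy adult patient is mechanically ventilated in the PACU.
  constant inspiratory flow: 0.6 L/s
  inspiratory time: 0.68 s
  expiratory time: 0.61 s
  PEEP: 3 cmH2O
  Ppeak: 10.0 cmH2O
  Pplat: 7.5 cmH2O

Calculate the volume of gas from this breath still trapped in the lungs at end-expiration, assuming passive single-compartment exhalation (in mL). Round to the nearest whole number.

81

Vt = flow × Ti = 0.6 L/s × 0.68 s × 1000 mL/L = 408.0 mL.
R = (PIP − Pplat)/V̇ = (10.0 − 7.5) / 0.6 = 2.5/0.6 = 4.167 cmH2O·s/L.
C = Vt/(Pplat − PEEP) = 408.0 / (7.5 − 3) = 408.0/4.5 = 90.667 mL/cmH2O.
τ = R × C = 4.167 × 0.09067 L/cmH2O = 0.3778 s.
Fraction remaining = e^(−Te/τ) = e^(−0.61/0.3778) = 0.199.
Trapped volume = 408.0 × 0.199 = 81.192 mL.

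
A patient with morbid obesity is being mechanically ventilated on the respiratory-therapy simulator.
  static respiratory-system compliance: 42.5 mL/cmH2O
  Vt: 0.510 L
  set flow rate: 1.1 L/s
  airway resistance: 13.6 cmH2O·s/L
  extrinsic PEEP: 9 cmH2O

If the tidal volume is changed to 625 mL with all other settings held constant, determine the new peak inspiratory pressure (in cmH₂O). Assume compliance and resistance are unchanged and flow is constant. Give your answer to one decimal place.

PIP = Vt/C + R·V̇ + PEEP (constant-flow equation of motion).
Only the elastic term changes: ΔPIP = ΔVt / C = (625 − 510) / 42.5 = 2.706 cmH2O.
Original PIP = 510/42.5 + 13.6×1.1 + 9 = 35.96 cmH2O; new PIP = 35.96 + (2.706) = 38.666 cmH2O.

38.7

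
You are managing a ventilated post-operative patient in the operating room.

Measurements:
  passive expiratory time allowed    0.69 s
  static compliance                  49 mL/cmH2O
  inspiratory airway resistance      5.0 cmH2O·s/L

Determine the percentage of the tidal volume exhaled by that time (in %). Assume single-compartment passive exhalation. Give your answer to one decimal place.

τ = R × C = 5.0 × 49 mL/cmH2O = 5.0 × 0.049 L/cmH2O = 0.245 s.
Passive exhalation: V(t)/V₀ = e^(−t/τ) = e^(−0.69/0.245) = 0.05983.
Fraction exhaled = 1 − 0.05983 = 0.9402 → 94.02%.

94.0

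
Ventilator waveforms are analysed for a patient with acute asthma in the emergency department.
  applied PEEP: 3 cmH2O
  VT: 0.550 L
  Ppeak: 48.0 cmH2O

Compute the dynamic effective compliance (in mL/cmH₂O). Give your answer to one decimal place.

12.2

Dynamic compliance = Vt / (PIP − PEEP) = 550 / (48.0 − 3) = 550 / 45.0 = 12.222 mL/cmH2O.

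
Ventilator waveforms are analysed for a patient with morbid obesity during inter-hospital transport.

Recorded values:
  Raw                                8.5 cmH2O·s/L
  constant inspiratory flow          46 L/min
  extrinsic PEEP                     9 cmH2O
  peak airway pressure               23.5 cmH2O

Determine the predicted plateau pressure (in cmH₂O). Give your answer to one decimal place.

17.0

Flow: 46 L/min ÷ 60 = 0.7667 L/s.
Pplat = PIP − Raw × flow = 23.5 − 8.5 × 0.7667 = 23.5 − 6.517 = 16.983 cmH2O.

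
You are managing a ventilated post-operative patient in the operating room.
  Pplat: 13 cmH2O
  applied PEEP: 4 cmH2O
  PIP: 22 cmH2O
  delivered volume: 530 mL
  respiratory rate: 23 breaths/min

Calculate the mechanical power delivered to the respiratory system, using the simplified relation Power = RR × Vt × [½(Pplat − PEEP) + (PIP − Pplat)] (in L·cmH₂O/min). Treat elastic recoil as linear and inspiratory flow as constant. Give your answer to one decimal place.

164.6

Per-breath work = Vt × [½(Pplat−PEEP) + (PIP−Pplat)] = 0.530 × [0.5×9.0 + 9.0] = 0.530 × 13.5 = 7.155 L·cmH2O.
Power = 23 × 7.155 = 164.57 L·cmH2O/min.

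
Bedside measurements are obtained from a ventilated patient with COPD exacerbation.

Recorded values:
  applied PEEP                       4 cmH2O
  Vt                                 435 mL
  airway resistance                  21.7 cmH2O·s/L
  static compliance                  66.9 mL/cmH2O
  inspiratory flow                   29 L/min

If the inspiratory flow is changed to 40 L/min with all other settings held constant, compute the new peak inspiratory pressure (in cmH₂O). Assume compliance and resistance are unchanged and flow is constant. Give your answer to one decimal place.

25.0

Flow: 29 L/min ÷ 60 = 0.4833 L/s.
New flow: 40 L/min ÷ 60 = 0.6667 L/s.
PIP = Vt/C + R·V̇ + PEEP (constant-flow equation of motion).
Only the resistive term changes: ΔPIP = R × ΔV̇ = 21.7 × (0.6667 − 0.4833) = 21.7 × 0.1834 = 3.98 cmH2O.
Original PIP = 435/66.9 + 21.7×0.4833 + 4 = 20.99 cmH2O; new PIP = 20.99 + (3.98) = 24.97 cmH2O.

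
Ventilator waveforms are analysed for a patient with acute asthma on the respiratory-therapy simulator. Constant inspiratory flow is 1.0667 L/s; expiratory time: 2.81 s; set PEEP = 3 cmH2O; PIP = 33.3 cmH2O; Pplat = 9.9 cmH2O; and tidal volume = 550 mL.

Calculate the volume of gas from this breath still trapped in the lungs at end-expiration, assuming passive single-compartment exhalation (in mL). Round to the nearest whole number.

110

R = (PIP − Pplat)/V̇ = (33.3 − 9.9) / 1.0667 = 23.4/1.0667 = 21.937 cmH2O·s/L.
C = Vt/(Pplat − PEEP) = 550.0 / (9.9 − 3) = 550.0/6.9 = 79.71 mL/cmH2O.
τ = R × C = 21.937 × 0.07971 L/cmH2O = 1.749 s.
Fraction remaining = e^(−Te/τ) = e^(−2.81/1.749) = 0.2006.
Trapped volume = 550.0 × 0.2006 = 110.33 mL.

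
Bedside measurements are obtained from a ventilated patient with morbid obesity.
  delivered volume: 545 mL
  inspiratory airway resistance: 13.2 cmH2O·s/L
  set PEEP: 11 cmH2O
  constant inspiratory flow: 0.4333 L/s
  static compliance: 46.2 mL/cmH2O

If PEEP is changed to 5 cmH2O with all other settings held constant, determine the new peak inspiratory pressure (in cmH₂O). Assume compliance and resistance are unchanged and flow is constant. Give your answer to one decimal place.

22.5

PIP = Vt/C + R·V̇ + PEEP (constant-flow equation of motion).
Only the baseline term changes: ΔPIP = ΔPEEP = 5 − 11 = -6.0 cmH2O.
Original PIP = 545/46.2 + 13.2×0.4333 + 11 = 28.516 cmH2O; new PIP = 28.516 + (-6.0) = 22.516 cmH2O.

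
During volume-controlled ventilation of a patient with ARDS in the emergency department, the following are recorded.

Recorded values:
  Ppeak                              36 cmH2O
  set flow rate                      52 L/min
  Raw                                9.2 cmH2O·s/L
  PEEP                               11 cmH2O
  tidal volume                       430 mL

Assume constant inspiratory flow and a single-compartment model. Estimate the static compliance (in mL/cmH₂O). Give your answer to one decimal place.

25.3

Flow: 52 L/min ÷ 60 = 0.8667 L/s.
Equation of motion (constant flow): PIP = Vt/C + R·V̇ + PEEP.
Vt/C = PIP − R·V̇ − PEEP = 36 − 9.2×0.8667 − 11 = 36 − 7.974 − 11 = 17.026 cmH2O.
C = Vt / 17.026 = 430 / 17.026 = 25.255 mL/cmH2O.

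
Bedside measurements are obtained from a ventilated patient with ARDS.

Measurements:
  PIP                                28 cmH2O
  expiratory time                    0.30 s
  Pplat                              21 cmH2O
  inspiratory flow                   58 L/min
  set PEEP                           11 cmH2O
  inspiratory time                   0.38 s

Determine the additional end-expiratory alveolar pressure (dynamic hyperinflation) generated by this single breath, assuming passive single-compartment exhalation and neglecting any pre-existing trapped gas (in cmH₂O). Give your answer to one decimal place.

3.2

Flow: 58 L/min ÷ 60 = 0.9667 L/s.
Vt = flow × Ti = 0.9667 L/s × 0.38 s × 1000 mL/L = 367.35 mL.
R = (PIP − Pplat)/V̇ = (28 − 21) / 0.9667 = 7.0/0.9667 = 7.241 cmH2O·s/L.
C = Vt/(Pplat − PEEP) = 367.35 / (21 − 11) = 367.35/10.0 = 36.735 mL/cmH2O.
τ = R × C = 7.241 × 0.03674 L/cmH2O = 0.266 s.
Fraction remaining = e^(−Te/τ) = e^(−0.30/0.266) = 0.3237; trapped volume = 367.35 × 0.3237 = 118.91 mL.
Additional alveolar pressure from trapping ≈ V_trapped / C = 118.91 / 36.735 = 3.237 cmH2O.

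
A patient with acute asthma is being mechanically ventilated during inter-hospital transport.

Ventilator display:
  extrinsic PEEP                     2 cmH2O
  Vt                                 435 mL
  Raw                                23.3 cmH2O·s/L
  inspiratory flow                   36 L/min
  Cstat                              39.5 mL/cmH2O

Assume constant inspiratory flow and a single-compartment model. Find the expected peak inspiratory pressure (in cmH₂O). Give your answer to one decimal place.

27.0

Flow: 36 L/min ÷ 60 = 0.6 L/s.
Equation of motion (constant flow): PIP = Vt/C + R·V̇ + PEEP.
PIP = 435/39.5 + 23.3×0.6 + 2 = 11.013 + 13.98 + 2 = 26.993 cmH2O.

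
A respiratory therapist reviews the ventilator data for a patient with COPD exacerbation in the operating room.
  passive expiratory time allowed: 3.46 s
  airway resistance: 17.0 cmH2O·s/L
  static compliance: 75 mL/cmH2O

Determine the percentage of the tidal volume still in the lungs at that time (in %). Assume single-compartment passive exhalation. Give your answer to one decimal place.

6.6

τ = R × C = 17.0 × 75 mL/cmH2O = 17.0 × 0.075 L/cmH2O = 1.275 s.
Passive exhalation: V(t)/V₀ = e^(−t/τ) = e^(−3.46/1.275) = 0.06629.
Fraction remaining = 0.06629 → 6.629%.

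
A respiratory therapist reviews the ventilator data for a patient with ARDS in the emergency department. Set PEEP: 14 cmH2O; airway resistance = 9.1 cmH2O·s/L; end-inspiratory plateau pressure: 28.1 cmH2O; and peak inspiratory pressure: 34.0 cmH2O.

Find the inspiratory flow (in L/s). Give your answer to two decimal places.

flow = (PIP − Pplat) / Raw = 5.9 / 9.1 = 0.6484 L/s.

0.65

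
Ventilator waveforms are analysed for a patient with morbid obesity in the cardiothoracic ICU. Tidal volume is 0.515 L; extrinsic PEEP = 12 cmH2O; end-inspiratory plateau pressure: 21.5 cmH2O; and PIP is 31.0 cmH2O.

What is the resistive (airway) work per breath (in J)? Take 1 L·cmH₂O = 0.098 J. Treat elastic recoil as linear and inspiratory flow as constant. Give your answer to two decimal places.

With constant inspiratory flow the resistive pressure is constant at PIP − Pplat = 31.0 − 21.5 = 9.5 cmH2O, so resistive work = 9.5 × 0.515 = 4.893 L·cmH2O.
× 0.098 J/(L·cmH2O) → 0.4795 J.

0.48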